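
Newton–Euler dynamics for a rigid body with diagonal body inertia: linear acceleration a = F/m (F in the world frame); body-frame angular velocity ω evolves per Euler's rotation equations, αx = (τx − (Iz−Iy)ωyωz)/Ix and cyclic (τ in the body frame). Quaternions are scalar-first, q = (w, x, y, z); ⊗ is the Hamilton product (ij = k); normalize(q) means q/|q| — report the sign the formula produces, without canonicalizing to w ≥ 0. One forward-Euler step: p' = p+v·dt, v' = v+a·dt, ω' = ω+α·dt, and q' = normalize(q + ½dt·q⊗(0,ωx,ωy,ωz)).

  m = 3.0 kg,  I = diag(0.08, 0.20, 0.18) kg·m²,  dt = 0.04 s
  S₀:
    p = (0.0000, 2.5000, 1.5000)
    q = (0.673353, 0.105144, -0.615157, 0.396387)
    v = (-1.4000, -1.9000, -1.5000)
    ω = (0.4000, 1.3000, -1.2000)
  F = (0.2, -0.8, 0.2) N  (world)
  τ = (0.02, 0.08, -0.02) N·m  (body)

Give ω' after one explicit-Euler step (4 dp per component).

α = I⁻¹(τ − ω×Iω) = (-0.1400, 0.1600, -0.4578)
new body rate ω' = (0.3944, 1.3064, -1.2183)

ω' = (0.3944, 1.3064, -1.2183)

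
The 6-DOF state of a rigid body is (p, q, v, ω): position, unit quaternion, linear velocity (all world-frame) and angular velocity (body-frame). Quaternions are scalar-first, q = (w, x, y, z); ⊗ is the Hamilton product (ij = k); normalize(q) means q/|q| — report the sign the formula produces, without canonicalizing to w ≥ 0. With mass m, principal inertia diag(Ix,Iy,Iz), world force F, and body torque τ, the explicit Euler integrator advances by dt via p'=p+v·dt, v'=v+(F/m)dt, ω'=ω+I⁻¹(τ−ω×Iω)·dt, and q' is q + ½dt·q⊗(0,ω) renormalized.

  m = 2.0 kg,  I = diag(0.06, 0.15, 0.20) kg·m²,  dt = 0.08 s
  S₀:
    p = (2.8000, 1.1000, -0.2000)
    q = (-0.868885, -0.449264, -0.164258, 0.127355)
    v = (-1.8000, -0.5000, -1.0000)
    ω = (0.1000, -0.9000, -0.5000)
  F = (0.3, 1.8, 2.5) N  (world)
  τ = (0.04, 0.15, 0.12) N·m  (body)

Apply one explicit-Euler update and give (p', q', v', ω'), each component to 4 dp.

p' = (2.6560, 1.0600, -0.2800)
q' = (-0.8697, -0.4445, -0.1413, 0.1614)
v' = (-1.7880, -0.4280, -0.9000)
ω' = (0.1233, -0.8237, -0.4488)

linear accel F/m = (0.1500, 0.9000, 1.2500)
p' = p + v·dt = (2.6560, 1.0600, -0.2800)
new velocity v' = (-1.7880, -0.4280, -0.9000)
(τ − ω×Iω)/I = (0.2917, 0.9533, 0.6405)
new body rate ω' = (0.1233, -0.8237, -0.4488)
q⊗(0,ω) = (-0.0392283, 0.1098600, 0.5701000, 0.8552059)
q' = normalize(q + ½dt·q⊗(0,ω)) = (-0.8697, -0.4445, -0.1413, 0.1614)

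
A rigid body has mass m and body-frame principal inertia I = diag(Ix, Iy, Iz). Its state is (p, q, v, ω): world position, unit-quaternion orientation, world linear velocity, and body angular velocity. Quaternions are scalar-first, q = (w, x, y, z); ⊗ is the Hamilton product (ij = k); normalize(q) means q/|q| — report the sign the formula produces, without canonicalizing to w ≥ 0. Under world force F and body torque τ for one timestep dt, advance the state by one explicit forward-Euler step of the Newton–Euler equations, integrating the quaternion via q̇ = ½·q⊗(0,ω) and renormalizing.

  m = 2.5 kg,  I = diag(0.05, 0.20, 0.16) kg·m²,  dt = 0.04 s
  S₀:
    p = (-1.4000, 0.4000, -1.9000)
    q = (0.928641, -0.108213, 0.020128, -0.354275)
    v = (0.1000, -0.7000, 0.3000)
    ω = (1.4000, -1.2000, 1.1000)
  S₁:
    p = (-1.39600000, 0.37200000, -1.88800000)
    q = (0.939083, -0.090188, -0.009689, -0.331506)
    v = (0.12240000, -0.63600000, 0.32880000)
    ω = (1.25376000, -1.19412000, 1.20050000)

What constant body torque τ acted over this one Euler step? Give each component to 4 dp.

τ = (-0.1300, -0.1400, 0.1500)

rate change Δω = (-0.14624000, 0.00588000, 0.10050000)
I·α + gyro = (-0.1300, -0.1400, 0.1500)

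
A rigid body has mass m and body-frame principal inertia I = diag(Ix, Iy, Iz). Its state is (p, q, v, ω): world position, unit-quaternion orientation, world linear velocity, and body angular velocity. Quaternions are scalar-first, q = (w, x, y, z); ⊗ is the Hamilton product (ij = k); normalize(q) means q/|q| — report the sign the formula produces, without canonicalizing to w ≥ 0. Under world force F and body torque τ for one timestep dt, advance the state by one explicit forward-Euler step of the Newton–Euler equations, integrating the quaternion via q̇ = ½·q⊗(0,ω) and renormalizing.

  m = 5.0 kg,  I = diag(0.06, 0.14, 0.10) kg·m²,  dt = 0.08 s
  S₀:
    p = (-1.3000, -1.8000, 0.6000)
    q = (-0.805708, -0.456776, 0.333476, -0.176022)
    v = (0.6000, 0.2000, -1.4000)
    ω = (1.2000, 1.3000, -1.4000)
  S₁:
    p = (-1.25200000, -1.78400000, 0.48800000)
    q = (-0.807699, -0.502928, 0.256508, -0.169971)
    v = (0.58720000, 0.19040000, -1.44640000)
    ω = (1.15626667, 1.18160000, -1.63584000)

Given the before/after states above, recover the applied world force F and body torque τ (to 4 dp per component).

F = (-0.8000, -0.6000, -2.9000)
τ = (0.0400, -0.1400, -0.1700)

Δω = ω₁−ω₀ = (-0.04373333, -0.11840000, -0.23584000)
applied torque τ = (0.0400, -0.1400, -0.1700)
Δv = v₁−v₀ = (-0.01280000, -0.00960000, -0.04640000)
m·(v₁−v₀)/dt = (-0.8000, -0.6000, -2.9000)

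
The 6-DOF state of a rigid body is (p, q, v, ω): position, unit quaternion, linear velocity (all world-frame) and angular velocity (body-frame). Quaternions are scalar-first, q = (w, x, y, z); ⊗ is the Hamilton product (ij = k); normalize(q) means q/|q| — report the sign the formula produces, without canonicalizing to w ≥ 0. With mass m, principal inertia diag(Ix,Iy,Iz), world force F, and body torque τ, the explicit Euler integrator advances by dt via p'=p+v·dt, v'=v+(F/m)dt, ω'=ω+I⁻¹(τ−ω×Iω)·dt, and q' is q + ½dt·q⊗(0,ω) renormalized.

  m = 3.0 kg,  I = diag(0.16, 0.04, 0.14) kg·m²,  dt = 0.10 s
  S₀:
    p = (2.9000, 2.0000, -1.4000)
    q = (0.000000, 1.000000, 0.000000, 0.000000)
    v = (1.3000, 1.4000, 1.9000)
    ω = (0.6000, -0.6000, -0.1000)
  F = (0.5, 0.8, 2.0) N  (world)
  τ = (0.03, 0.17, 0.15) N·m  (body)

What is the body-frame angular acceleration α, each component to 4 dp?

ω×(Iω) gyroscopic = (0.0060, -0.0012, 0.0432)
α = I⁻¹(τ − ω×Iω) = (0.1500, 4.2800, 0.7629)

α = (0.1500, 4.2800, 0.7629)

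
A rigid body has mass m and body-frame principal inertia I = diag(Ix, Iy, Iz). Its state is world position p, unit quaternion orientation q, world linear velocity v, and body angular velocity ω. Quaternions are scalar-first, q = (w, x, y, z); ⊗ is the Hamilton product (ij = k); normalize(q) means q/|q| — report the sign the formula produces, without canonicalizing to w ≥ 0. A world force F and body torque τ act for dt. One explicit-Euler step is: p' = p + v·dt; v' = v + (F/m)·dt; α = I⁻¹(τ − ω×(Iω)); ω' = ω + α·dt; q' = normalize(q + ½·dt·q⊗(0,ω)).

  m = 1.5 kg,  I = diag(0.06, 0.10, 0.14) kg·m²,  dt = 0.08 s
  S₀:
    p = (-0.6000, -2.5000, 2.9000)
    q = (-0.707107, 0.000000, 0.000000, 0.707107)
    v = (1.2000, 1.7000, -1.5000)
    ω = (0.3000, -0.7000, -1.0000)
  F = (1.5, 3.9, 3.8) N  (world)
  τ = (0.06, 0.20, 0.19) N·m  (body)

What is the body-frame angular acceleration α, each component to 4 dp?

ω×(Iω) gyroscopic = (0.0280, 0.0240, -0.0084)
α = I⁻¹(τ − ω×Iω) = (0.5333, 1.7600, 1.4171)

α = (0.5333, 1.7600, 1.4171)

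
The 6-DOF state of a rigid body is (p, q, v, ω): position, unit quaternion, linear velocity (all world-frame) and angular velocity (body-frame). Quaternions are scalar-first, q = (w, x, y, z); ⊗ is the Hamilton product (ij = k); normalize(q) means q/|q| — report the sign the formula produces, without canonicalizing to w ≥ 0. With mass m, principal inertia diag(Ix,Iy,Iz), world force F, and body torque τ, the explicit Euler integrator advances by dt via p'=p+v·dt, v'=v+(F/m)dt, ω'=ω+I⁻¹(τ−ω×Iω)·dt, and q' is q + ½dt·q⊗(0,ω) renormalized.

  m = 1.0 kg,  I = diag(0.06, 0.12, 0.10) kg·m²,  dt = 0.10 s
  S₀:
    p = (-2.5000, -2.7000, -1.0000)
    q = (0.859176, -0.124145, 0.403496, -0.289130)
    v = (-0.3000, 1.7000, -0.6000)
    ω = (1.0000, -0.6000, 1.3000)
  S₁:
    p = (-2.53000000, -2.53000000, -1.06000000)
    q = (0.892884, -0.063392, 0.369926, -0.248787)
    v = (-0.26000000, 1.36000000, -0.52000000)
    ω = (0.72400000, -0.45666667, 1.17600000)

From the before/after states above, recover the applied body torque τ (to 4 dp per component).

ω₁ − ω₀ = (-0.27600000, 0.14333333, -0.12400000)
precession coupling = (0.0156, -0.0520, -0.0360)
τ = I·(Δω/dt) + ω₀×(Iω₀) = (-0.1500, 0.1200, -0.1600)

τ = (-0.1500, 0.1200, -0.1600)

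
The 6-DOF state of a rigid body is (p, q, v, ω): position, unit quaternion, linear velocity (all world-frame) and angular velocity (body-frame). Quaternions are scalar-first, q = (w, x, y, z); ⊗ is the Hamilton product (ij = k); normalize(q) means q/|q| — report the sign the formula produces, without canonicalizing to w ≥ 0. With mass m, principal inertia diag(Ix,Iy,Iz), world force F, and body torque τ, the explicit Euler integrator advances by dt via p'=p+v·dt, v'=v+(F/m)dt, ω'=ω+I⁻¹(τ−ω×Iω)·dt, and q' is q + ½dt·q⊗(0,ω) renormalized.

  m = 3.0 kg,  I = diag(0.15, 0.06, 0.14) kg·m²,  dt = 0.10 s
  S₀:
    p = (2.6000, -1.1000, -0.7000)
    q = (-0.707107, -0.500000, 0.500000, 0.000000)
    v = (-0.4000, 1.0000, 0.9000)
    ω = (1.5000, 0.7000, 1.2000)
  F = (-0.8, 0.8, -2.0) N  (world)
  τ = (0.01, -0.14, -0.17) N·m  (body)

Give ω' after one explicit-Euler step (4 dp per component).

ω' = (1.4619, 0.4367, 1.1461)

precession coupling ω×(Iω) = (0.0672, 0.0180, -0.0945)
(τ − ω×Iω)/I = (-0.3813, -2.6333, -0.5393)
new body rate ω' = (1.4619, 0.4367, 1.1461)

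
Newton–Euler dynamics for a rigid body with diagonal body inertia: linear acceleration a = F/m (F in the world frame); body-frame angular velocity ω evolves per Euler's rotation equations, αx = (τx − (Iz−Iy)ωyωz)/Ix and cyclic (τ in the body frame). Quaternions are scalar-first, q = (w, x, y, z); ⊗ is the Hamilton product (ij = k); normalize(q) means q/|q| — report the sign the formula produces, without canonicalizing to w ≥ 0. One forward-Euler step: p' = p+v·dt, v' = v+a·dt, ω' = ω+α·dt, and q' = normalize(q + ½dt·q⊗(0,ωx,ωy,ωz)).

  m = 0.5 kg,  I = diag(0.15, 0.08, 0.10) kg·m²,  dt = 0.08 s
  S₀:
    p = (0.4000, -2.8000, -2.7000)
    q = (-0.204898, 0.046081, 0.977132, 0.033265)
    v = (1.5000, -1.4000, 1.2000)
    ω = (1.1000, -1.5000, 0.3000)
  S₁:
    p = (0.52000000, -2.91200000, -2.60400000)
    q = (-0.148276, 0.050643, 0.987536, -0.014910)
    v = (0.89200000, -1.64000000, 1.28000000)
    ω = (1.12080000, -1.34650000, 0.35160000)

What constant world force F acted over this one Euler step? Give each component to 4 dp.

v₁ − v₀ = (-0.60800000, -0.24000000, 0.08000000)
F = m·Δv/dt = (-3.8000, -1.5000, 0.5000)

F = (-3.8000, -1.5000, 0.5000)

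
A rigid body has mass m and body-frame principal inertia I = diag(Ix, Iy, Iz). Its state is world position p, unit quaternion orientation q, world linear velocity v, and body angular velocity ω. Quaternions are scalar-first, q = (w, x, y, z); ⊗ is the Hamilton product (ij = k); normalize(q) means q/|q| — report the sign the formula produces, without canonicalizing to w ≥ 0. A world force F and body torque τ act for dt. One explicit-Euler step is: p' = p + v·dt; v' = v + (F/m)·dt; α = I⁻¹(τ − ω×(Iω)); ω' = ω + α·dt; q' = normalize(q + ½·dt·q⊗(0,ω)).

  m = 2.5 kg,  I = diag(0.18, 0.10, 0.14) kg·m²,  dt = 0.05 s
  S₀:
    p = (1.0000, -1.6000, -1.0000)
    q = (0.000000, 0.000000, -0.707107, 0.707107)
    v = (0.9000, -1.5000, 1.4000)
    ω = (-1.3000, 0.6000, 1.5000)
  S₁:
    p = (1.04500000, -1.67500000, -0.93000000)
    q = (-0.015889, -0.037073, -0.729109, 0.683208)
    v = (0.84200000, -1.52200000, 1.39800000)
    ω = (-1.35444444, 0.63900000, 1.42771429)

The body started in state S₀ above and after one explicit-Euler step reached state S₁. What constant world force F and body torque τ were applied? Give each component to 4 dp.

F = (-2.9000, -1.1000, -0.1000)
τ = (-0.1600, 0.0000, -0.1400)

ω₁ − ω₀ = (-0.05444444, 0.03900000, -0.07228571)
precession coupling = (0.0360, -0.0780, 0.0624)
I·α + gyro = (-0.1600, 0.0000, -0.1400)
velocity change Δv = (-0.05800000, -0.02200000, -0.00200000)
applied force F = (-2.9000, -1.1000, -0.1000)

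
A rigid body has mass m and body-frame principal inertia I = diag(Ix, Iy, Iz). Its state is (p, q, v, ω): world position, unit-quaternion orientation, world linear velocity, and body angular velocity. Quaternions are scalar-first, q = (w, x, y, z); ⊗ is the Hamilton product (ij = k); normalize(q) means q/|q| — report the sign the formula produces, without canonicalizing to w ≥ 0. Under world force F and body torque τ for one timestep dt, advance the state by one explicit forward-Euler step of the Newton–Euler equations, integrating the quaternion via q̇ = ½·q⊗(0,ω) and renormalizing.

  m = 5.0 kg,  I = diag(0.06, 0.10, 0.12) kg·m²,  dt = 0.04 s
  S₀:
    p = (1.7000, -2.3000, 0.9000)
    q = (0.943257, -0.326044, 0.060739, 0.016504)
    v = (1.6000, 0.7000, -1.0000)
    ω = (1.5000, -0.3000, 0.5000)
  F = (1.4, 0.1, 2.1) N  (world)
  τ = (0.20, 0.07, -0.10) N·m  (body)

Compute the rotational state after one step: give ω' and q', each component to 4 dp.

ω' = (1.6353, -0.2540, 0.4727)
q' = (0.9527, -0.2969, 0.0588, 0.0261)

gyro term ω×Iω = (-0.0030, -0.0450, -0.0180)
angular accel α = (3.3833, 1.1500, -0.6833)
ω' = ω + α·dt = (1.6353, -0.2540, 0.4727)
q⊗(0,ω) = (0.4990357, 1.4502062, -0.0951991, 0.4783332)
q' = normalize(q + ½dt·q⊗(0,ω)) = (0.9527, -0.2969, 0.0588, 0.0261)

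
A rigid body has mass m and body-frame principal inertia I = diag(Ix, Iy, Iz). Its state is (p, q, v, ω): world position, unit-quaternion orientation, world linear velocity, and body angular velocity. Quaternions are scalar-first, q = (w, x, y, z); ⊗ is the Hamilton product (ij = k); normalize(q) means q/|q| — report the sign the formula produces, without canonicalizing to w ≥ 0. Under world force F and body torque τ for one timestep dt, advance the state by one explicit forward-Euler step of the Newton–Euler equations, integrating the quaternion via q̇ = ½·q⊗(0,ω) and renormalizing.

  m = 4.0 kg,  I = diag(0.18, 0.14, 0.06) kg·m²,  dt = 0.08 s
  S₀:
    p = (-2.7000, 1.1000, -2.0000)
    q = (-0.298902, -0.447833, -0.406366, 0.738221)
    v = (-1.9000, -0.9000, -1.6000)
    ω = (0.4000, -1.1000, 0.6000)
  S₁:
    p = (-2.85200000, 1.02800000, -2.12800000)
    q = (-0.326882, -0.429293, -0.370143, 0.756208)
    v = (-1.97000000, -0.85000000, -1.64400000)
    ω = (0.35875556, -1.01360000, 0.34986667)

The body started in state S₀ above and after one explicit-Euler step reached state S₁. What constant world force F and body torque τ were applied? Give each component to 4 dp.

rate change Δω = (-0.04124444, 0.08640000, -0.25013333)
I·α + gyro = (-0.0400, 0.1800, -0.1700)
v₁ − v₀ = (-0.07000000, 0.05000000, -0.04400000)
F = m·Δv/dt = (-3.5000, 2.5000, -2.2000)

F = (-3.5000, 2.5000, -2.2000)
τ = (-0.0400, 0.1800, -0.1700)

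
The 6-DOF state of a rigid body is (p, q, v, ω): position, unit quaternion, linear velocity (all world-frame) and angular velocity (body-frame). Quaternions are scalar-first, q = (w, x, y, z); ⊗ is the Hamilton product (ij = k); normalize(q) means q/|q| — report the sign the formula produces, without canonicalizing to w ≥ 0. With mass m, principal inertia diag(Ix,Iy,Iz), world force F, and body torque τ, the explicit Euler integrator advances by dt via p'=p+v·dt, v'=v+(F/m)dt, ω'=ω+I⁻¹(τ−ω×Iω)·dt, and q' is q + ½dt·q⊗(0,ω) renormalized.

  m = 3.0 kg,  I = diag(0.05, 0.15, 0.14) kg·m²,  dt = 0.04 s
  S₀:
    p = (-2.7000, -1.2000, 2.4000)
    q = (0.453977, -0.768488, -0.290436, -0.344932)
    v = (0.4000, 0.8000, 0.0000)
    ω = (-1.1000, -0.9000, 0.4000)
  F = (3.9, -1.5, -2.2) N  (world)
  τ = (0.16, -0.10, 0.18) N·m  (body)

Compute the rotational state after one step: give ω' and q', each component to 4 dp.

α = I⁻¹(τ − ω×Iω) = (3.1280, -0.9307, 0.5786)
new body rate ω' = (-0.9749, -0.9372, 0.4231)
2q̇ = q⊗(0,ω) = (-0.9687564, -0.9259879, 0.2782411, 0.5537504)
q' = normalize(q + ½dt·q⊗(0,ω)) = (0.4344, -0.7867, -0.2847, -0.3337)

ω' = (-0.9749, -0.9372, 0.4231)
q' = (0.4344, -0.7867, -0.2847, -0.3337)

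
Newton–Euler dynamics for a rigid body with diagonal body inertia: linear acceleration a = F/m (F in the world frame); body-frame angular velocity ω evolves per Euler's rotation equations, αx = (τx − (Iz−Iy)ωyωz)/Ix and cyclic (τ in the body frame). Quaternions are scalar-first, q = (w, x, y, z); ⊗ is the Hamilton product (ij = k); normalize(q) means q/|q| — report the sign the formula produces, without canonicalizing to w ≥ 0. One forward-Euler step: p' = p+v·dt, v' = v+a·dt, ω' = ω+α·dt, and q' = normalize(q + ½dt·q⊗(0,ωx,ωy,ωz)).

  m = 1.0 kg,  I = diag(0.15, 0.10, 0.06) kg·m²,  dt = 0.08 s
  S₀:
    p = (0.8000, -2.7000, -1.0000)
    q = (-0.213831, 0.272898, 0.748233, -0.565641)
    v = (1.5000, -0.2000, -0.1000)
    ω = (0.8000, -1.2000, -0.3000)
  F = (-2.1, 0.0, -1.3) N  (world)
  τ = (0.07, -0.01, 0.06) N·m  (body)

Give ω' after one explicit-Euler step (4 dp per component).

ω' = (0.8450, -1.1907, -0.2840)

gyro term ω×Iω = (-0.0144, -0.0216, 0.0480)
(τ − ω×Iω)/I = (0.5627, 0.1160, 0.2000)
new body rate ω' = (0.8450, -1.1907, -0.2840)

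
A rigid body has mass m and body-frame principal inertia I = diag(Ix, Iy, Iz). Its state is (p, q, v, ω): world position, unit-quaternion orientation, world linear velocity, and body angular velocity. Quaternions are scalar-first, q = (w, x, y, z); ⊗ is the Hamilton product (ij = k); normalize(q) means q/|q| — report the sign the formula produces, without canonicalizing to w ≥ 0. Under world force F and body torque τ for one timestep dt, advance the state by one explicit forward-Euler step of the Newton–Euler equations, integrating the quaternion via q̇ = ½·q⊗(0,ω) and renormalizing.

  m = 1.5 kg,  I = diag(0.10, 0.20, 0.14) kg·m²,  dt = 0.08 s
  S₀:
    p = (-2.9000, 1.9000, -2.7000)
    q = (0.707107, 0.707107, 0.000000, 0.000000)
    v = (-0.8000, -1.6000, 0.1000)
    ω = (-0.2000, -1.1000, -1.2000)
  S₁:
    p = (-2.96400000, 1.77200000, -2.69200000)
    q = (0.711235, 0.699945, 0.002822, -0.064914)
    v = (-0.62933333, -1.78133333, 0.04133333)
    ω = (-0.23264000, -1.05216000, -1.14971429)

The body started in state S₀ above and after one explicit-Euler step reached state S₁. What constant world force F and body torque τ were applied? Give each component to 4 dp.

rate change Δω = (-0.03264000, 0.04784000, 0.05028571)
ω₀×(Iω₀) = (-0.0792, -0.0096, 0.0220)
τ = I·(Δω/dt) + ω₀×(Iω₀) = (-0.1200, 0.1100, 0.1100)
Δv = v₁−v₀ = (0.17066667, -0.18133333, -0.05866667)
F = m·Δv/dt = (3.2000, -3.4000, -1.1000)

F = (3.2000, -3.4000, -1.1000)
τ = (-0.1200, 0.1100, 0.1100)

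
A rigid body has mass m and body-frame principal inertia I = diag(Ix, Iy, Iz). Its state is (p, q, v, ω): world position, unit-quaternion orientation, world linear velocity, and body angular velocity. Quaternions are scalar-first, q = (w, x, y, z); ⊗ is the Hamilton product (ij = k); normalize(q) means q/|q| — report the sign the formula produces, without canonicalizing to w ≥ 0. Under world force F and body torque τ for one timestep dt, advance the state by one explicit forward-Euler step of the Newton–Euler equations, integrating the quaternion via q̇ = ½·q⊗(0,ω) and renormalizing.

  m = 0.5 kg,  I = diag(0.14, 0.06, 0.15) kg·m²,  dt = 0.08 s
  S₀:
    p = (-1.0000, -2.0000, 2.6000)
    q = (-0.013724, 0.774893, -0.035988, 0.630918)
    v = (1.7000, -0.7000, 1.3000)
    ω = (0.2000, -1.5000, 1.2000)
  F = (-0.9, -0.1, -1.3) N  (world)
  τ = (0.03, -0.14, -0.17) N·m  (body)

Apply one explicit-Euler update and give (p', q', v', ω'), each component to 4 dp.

precession coupling ω×(Iω) = (-0.1620, -0.0024, 0.0240)
α = I⁻¹(τ − ω×Iω) = (1.3714, -2.2933, -1.2933)
new body rate ω' = (0.3097, -1.6835, 1.0965)
Hamilton product q⊗(0,ω) = (-0.9660622, 0.9004466, -0.7831020, -1.1716107)
q' = normalize(q + ½dt·q⊗(0,ω)) = (-0.0522, 0.8085, -0.0671, 0.5823)
a = (-1.8000, -0.2000, -2.6000)
new position p' = (-0.8640, -2.0560, 2.7040)
v + (F/m)dt = (1.5560, -0.7160, 1.0920)

p' = (-0.8640, -2.0560, 2.7040)
q' = (-0.0522, 0.8085, -0.0671, 0.5823)
v' = (1.5560, -0.7160, 1.0920)
ω' = (0.3097, -1.6835, 1.0965)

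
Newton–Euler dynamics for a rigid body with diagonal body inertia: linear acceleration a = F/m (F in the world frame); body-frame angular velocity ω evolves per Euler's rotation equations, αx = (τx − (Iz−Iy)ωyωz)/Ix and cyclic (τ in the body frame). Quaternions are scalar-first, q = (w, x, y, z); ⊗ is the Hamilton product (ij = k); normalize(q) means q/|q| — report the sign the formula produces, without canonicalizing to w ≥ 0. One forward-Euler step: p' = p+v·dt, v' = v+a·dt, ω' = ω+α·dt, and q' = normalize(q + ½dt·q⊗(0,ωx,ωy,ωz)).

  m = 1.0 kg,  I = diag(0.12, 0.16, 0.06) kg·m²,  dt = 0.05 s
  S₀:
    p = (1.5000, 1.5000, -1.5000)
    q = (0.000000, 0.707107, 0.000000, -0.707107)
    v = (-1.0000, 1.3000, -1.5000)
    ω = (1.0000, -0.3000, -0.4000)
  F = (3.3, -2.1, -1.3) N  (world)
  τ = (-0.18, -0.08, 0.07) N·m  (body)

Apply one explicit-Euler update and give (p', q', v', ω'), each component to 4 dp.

ω×(Iω) gyroscopic = (-0.0120, -0.0240, -0.0120)
(τ − ω×Iω)/I = (-1.4000, -0.3500, 1.3667)
ω + α·dt = (0.9300, -0.3175, -0.3317)
q⊗(0,ω) = (-0.9899498, -0.2121321, -0.4242642, -0.2121321)
q + ½dt·q⊗(0,ω), renormalized = (-0.0247, 0.7015, -0.0106, -0.7121)
a = (3.3000, -2.1000, -1.3000)
new position p' = (1.4500, 1.5650, -1.5750)
new velocity v' = (-0.8350, 1.1950, -1.5650)

p' = (1.4500, 1.5650, -1.5750)
q' = (-0.0247, 0.7015, -0.0106, -0.7121)
v' = (-0.8350, 1.1950, -1.5650)
ω' = (0.9300, -0.3175, -0.3317)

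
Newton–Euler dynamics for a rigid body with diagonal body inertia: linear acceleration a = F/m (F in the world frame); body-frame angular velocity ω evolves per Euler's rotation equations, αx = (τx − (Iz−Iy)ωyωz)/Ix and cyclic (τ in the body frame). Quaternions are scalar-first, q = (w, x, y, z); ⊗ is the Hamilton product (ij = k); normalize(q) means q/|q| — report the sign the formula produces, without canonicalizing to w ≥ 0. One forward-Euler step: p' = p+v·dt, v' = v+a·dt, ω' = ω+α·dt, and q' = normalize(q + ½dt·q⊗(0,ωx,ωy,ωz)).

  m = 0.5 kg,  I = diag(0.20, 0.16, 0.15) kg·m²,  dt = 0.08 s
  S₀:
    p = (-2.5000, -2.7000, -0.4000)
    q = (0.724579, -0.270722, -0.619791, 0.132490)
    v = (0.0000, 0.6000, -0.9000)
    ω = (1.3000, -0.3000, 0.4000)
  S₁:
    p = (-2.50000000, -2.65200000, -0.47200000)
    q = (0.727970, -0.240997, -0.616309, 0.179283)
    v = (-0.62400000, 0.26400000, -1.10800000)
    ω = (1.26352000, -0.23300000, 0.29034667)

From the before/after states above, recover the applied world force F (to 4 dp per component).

v₁ − v₀ = (-0.62400000, -0.33600000, -0.20800000)
F = m·Δv/dt = (-3.9000, -2.1000, -1.3000)

F = (-3.9000, -2.1000, -1.3000)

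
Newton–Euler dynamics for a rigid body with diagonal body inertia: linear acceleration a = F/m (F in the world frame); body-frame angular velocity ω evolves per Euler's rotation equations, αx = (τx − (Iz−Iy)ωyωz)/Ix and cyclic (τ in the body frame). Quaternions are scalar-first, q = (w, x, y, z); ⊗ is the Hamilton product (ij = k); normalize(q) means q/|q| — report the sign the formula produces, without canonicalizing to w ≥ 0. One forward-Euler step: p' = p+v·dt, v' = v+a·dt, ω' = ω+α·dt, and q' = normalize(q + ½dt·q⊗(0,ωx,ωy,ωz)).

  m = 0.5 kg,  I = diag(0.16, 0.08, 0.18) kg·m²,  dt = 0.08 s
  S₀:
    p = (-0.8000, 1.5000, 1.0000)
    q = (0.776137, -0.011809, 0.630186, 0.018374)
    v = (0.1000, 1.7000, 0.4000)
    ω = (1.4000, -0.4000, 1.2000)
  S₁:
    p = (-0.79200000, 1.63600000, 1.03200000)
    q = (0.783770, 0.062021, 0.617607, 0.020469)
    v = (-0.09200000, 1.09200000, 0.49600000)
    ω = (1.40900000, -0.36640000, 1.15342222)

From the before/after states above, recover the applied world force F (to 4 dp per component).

F = (-1.2000, -3.8000, 0.6000)

Δv = v₁−v₀ = (-0.19200000, -0.60800000, 0.09600000)
m·(v₁−v₀)/dt = (-1.2000, -3.8000, 0.6000)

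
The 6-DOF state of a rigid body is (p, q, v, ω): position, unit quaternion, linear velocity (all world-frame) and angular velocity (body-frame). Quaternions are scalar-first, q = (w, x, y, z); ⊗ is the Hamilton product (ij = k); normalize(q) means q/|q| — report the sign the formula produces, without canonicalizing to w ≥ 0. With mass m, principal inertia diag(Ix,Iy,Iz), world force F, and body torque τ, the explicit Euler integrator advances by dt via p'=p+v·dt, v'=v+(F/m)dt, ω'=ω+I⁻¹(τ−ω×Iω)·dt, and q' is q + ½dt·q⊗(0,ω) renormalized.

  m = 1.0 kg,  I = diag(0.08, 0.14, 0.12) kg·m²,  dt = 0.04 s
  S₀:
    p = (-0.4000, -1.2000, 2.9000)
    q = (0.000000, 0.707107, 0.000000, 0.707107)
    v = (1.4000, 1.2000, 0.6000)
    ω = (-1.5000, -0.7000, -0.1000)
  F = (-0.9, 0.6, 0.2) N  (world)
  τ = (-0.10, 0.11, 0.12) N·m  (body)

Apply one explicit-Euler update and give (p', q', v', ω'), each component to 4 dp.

p' = p + v·dt = (-0.3440, -1.1520, 2.9240)
v' = v + a·dt = (1.3640, 1.2240, 0.6080)
precession coupling ω×(Iω) = (-0.0014, -0.0060, 0.0630)
(τ − ω×Iω)/I = (-1.2325, 0.8286, 0.4750)
ω + α·dt = (-1.5493, -0.6669, -0.0810)
2q̇ = q⊗(0,ω) = (1.1313712, 0.4949749, -0.9899498, -0.4949749)
q' = normalize(q + ½dt·q⊗(0,ω)) = (0.0226, 0.7166, -0.0198, 0.6968)

p' = (-0.3440, -1.1520, 2.9240)
q' = (0.0226, 0.7166, -0.0198, 0.6968)
v' = (1.3640, 1.2240, 0.6080)
ω' = (-1.5493, -0.6669, -0.0810)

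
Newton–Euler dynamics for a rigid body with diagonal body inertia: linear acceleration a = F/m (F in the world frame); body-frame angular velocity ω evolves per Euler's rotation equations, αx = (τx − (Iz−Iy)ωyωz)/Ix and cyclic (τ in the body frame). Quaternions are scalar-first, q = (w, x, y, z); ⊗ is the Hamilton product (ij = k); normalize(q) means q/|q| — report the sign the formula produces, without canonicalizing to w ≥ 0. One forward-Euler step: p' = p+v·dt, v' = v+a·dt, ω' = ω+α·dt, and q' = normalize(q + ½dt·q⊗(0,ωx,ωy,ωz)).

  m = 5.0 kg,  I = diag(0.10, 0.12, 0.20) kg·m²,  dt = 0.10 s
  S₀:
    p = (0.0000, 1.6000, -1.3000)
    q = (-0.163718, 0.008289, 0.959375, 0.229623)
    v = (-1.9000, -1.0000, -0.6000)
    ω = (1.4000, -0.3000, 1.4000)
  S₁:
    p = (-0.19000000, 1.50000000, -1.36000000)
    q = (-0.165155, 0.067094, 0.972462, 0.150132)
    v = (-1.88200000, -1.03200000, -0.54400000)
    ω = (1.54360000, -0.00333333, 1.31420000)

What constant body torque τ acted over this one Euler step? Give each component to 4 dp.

τ = (0.1100, 0.1600, -0.1800)

rate change Δω = (0.14360000, 0.29666667, -0.08580000)
applied torque τ = (0.1100, 0.1600, -0.1800)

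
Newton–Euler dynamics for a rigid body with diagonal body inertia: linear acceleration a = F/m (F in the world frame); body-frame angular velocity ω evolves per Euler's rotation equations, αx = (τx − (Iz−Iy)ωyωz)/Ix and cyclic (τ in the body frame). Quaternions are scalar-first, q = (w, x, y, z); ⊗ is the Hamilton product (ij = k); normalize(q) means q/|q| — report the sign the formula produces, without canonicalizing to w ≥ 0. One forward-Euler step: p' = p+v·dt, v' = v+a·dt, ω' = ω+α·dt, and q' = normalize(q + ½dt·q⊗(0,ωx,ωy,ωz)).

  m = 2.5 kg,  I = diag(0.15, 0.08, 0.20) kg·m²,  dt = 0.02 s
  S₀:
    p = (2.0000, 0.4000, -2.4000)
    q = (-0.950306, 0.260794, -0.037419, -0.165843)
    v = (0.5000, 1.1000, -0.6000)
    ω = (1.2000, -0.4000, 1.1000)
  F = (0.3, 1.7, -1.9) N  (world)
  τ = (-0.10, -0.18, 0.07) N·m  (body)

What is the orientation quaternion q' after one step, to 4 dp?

2q̇ = q⊗(0,ω) = (-0.1454931, -1.2478653, -0.1057626, -1.1047514)
q' = normalize(q + ½dt·q⊗(0,ω)) = (-0.9516, 0.2483, -0.0385, -0.1769)

q' = (-0.9516, 0.2483, -0.0385, -0.1769)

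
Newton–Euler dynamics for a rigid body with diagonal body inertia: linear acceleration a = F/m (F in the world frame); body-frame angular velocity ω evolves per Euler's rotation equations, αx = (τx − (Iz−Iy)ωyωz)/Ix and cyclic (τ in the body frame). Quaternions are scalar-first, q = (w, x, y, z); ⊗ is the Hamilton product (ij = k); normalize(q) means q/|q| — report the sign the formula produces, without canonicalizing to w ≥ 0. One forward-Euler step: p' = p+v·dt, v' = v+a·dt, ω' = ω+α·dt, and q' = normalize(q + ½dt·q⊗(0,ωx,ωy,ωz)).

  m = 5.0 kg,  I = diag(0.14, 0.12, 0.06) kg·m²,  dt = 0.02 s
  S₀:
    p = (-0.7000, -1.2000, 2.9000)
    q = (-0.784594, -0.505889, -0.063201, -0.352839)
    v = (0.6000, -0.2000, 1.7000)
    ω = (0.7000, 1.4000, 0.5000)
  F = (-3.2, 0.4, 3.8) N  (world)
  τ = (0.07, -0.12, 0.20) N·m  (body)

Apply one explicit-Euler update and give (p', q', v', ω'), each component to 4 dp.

p' = (-0.6880, -1.2040, 2.9340)
q' = (-0.7783, -0.5067, -0.0741, -0.3634)
v' = (0.5872, -0.1984, 1.7152)
ω' = (0.7160, 1.3753, 0.5732)

linear accel F/m = (-0.6400, 0.0800, 0.7600)
p + v·dt = (-0.6880, -1.2040, 2.9340)
v + (F/m)dt = (0.5872, -0.1984, 1.7152)
ω×(Iω) gyroscopic = (-0.0420, 0.0280, -0.0196)
(τ − ω×Iω)/I = (0.8000, -1.2333, 3.6600)
ω' = ω + α·dt = (0.7160, 1.3753, 0.5732)
Hamilton product q⊗(0,ω) = (0.6190232, -0.0868417, -1.0924744, -1.0563009)
updated quaternion q' = (-0.7783, -0.5067, -0.0741, -0.3634)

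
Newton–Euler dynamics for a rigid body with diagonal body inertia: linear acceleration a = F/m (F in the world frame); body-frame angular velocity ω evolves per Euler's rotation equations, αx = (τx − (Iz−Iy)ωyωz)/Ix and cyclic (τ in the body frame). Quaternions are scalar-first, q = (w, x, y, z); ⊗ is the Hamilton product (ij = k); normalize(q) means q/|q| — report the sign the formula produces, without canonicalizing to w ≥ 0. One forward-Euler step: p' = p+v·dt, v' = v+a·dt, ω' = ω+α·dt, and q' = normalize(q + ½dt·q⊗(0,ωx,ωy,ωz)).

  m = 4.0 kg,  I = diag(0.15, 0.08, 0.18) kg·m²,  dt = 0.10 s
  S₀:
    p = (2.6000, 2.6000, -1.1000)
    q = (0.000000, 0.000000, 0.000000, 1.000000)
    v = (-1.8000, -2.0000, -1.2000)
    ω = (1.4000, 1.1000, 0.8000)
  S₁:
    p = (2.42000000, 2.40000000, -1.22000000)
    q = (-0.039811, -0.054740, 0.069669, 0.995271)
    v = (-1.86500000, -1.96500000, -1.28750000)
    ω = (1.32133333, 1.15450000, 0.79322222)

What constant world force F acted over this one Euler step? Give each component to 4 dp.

F = (-2.6000, 1.4000, -3.5000)

v₁ − v₀ = (-0.06500000, 0.03500000, -0.08750000)
applied force F = (-2.6000, 1.4000, -3.5000)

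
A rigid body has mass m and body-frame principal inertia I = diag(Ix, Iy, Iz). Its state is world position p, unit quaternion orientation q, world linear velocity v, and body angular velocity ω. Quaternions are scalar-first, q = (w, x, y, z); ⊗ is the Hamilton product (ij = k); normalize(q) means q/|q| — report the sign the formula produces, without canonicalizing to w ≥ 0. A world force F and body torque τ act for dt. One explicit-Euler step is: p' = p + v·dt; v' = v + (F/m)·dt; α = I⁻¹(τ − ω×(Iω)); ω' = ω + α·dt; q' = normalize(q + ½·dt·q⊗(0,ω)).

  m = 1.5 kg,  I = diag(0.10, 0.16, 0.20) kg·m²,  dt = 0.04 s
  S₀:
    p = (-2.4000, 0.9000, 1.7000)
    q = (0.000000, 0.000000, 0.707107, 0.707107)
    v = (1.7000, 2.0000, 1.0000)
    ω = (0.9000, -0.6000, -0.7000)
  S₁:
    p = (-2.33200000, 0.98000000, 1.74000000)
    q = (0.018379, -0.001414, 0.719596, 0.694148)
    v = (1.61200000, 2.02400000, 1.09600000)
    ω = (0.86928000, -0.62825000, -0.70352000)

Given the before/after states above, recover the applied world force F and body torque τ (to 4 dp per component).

v₁ − v₀ = (-0.08800000, 0.02400000, 0.09600000)
m·(v₁−v₀)/dt = (-3.3000, 0.9000, 3.6000)
ω₁ − ω₀ = (-0.03072000, -0.02825000, -0.00352000)
gyro term ω₀×Iω₀ = (0.0168, 0.0630, -0.0324)
τ = I·(Δω/dt) + ω₀×(Iω₀) = (-0.0600, -0.0500, -0.0500)

F = (-3.3000, 0.9000, 3.6000)
τ = (-0.0600, -0.0500, -0.0500)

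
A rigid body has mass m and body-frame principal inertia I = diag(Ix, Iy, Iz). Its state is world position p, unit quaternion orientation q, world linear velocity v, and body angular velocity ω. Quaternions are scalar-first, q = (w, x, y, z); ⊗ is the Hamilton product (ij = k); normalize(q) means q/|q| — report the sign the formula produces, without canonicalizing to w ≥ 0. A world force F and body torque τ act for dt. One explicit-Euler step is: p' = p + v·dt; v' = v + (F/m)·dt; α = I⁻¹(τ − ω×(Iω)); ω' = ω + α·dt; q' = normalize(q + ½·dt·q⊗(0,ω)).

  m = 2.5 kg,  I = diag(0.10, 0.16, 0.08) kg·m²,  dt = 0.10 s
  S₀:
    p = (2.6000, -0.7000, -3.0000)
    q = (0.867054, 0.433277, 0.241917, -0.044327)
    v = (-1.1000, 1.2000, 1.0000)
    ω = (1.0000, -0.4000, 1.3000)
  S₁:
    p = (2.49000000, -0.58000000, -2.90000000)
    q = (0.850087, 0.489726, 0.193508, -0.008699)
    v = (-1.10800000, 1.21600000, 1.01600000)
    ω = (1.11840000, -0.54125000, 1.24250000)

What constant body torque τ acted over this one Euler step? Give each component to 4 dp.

τ = (0.1600, -0.2000, -0.0700)

rate change Δω = (0.11840000, -0.14125000, -0.05750000)
precession coupling = (0.0416, 0.0260, -0.0240)
τ = I·(Δω/dt) + ω₀×(Iω₀) = (0.1600, -0.2000, -0.0700)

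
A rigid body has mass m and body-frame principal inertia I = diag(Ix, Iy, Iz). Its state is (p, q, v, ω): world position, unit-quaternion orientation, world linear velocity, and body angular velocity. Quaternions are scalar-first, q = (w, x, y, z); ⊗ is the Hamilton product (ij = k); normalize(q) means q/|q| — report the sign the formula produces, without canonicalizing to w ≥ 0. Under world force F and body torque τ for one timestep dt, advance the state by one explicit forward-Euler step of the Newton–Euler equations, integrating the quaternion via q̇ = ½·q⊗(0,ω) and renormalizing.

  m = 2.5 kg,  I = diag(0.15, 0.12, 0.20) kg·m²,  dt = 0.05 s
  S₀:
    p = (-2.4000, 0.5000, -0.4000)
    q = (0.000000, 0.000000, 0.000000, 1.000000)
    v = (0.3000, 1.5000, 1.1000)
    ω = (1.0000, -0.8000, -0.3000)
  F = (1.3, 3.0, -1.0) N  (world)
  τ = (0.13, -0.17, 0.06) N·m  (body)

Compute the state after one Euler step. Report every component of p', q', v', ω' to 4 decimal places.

p' = (-2.3850, 0.5750, -0.3450)
q' = (0.0075, 0.0200, 0.0250, 0.9995)
v' = (0.3260, 1.5600, 1.0800)
ω' = (1.0369, -0.8771, -0.2910)

(τ − ω×Iω)/I = (0.7387, -1.5417, 0.1800)
ω + α·dt = (1.0369, -0.8771, -0.2910)
2q̇ = q⊗(0,ω) = (0.3000000, 0.8000000, 1.0000000, 0.0000000)
updated quaternion q' = (0.0075, 0.0200, 0.0250, 0.9995)
a = (0.5200, 1.2000, -0.4000)
p + v·dt = (-2.3850, 0.5750, -0.3450)
v' = v + a·dt = (0.3260, 1.5600, 1.0800)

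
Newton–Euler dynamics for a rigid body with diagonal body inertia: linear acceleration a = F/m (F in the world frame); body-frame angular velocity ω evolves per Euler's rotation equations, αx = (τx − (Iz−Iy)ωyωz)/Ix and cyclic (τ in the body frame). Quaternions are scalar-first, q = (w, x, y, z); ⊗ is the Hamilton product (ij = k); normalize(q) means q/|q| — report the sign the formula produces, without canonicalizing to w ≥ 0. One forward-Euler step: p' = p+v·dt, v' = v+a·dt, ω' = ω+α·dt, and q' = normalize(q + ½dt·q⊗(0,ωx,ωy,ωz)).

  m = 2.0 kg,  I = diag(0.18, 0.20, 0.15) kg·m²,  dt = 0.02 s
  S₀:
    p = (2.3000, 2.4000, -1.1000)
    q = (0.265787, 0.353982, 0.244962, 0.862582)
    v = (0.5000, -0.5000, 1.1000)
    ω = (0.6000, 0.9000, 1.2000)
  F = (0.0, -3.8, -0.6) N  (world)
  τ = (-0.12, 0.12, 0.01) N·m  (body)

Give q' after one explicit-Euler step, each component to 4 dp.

q' = (0.2511, 0.3507, 0.2482, 0.8674)

q⊗(0,ω) = (-1.4679534, -0.3228972, 0.3319791, 0.4905510)
q' = normalize(q + ½dt·q⊗(0,ω)) = (0.2511, 0.3507, 0.2482, 0.8674)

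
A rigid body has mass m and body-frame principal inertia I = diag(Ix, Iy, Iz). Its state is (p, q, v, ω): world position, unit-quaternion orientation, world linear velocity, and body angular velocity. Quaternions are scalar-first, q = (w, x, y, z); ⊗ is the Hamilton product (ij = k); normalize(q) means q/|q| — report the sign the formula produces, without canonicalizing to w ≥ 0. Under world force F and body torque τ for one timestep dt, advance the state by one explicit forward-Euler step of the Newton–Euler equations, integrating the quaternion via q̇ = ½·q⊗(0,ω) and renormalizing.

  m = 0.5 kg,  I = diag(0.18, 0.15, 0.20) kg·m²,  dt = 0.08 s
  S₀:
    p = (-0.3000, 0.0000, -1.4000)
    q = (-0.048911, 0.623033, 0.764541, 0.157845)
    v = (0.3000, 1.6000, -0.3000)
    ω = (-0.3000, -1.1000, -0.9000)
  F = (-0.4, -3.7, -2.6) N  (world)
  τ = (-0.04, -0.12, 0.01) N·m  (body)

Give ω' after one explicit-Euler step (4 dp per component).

gyro term ω×Iω = (0.0495, -0.0054, -0.0099)
(τ − ω×Iω)/I = (-0.4972, -0.7640, 0.0995)
ω' = ω + α·dt = (-0.3398, -1.1611, -0.8920)

ω' = (-0.3398, -1.1611, -0.8920)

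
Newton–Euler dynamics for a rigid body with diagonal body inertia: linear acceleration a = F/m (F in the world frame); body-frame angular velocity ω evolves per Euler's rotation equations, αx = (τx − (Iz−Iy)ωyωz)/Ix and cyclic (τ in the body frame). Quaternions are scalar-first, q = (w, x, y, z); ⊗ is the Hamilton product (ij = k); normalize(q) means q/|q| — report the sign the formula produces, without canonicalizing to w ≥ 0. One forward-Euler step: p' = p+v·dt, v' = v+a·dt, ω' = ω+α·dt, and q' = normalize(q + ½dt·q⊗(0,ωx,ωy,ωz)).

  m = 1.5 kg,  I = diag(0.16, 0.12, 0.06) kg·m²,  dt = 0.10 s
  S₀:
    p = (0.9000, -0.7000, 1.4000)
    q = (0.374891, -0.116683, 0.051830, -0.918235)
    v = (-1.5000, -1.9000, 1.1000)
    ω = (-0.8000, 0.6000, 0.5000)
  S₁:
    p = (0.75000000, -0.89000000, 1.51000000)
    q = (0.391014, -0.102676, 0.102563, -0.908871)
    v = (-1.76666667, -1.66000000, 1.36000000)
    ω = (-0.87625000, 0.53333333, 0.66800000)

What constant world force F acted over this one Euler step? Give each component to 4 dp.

F = (-4.0000, 3.6000, 3.9000)

v₁ − v₀ = (-0.26666667, 0.24000000, 0.26000000)
F = m·Δv/dt = (-4.0000, 3.6000, 3.9000)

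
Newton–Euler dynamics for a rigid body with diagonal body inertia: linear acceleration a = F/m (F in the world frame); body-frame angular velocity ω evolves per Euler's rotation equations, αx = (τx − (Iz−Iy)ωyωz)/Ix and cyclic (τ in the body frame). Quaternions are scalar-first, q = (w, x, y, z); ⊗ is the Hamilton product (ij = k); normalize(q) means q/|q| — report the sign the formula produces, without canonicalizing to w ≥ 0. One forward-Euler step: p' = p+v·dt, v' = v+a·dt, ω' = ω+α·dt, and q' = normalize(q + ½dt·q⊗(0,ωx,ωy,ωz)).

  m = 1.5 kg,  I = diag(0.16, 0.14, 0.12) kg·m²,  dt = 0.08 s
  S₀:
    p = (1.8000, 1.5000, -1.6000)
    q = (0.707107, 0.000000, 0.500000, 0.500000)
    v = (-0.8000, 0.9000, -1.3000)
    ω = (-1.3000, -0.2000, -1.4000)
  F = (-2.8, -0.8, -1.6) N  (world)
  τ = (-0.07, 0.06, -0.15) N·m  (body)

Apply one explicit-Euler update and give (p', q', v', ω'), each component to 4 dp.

p' = (1.7360, 1.5720, -1.7040)
q' = (0.7369, -0.0606, 0.4670, 0.4850)
v' = (-0.9493, 0.8573, -1.3853)
ω' = (-1.3322, -0.2073, -1.4965)

p' = p + v·dt = (1.7360, 1.5720, -1.7040)
v + (F/m)dt = (-0.9493, 0.8573, -1.3853)
(τ − ω×Iω)/I = (-0.4025, -0.0914, -1.2067)
ω + α·dt = (-1.3322, -0.2073, -1.4965)
2q̇ = q⊗(0,ω) = (0.8000000, -1.5192391, -0.7914214, -0.3399498)
q + ½dt·q⊗(0,ω), renormalized = (0.7369, -0.0606, 0.4670, 0.4850)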